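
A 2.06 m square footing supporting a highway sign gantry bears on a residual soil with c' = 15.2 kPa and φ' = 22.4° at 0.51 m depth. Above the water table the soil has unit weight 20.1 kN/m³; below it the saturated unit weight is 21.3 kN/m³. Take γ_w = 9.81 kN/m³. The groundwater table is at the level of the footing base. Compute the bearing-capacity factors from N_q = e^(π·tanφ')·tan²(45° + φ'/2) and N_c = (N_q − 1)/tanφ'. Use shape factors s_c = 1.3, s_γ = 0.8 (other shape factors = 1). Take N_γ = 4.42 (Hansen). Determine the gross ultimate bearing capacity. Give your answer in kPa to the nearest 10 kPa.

tan22.4° = 0.4122, so N_q = e^(π×0.4122)·tan²(56.2°) = 3.651 × 2.231 = 8.15.
N_c = (8.15 − 1)/tan22.4° = 17.34.
q = γ·D_f = 20.1 × 0.51 = 10.251 kPa.
For the ½γBN_γ term take γ' = 21.3 − 9.81 = 11.49 kN/m³ (soil below base is submerged).
c·N_c·s_c = 15.2 × 17.337 × 1.3 = 342.58 kPa
q·N_q = 10.251 × 8.1457 = 83.502 kPa
0.5·γ·B·N_γ·s_γ = 0.5 × 11.49 × 2.06 × 4.42 × 0.8 = 41.847 kPa
q_ult = 342.58 + 83.502 + 41.847 = 467.93 kPa.

q_ult ≈ 470 kPa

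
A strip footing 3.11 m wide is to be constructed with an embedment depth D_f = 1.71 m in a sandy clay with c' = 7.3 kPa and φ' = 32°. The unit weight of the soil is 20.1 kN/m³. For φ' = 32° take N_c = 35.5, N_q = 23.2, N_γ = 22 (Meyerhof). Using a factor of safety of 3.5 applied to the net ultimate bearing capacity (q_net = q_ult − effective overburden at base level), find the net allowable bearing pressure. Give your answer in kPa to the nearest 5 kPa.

Overburden at base level: q = 20.1 × 1.71 = 34.371 kPa.
Cohesion term c·N_c = 7.3 × 35.5 = 259.15 kPa; surcharge term q·N_q = 34.371 × 23.2 = 797.41 kPa; self-weight term 0.5·γ·B·N_γ = 0.5 × 20.1 × 3.11 × 22 = 687.62 kPa.
q_ult = 259.15 + 797.41 + 687.62 = 1744.2 kPa.
Net ultimate: q_net = 1744.2 − 34.371 = 1709.8 kPa.
q_all(net) = 1709.8 / 3.5 = 488.52 kPa.

q_all(net) ≈ 490 kPa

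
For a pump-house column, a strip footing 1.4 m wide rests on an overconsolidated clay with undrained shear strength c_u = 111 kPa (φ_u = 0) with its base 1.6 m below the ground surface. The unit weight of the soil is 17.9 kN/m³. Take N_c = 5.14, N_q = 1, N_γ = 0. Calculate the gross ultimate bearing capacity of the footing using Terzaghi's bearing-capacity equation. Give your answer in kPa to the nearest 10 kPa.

q = γ·D_f = 17.9 × 1.6 = 28.64 kPa.
c·N_c = 111 × 5.14 = 570.54 kPa
q·N_q = 28.64 × 1 = 28.64 kPa
q_ult = 570.54 + 28.64 = 599.18 kPa.

q_ult ≈ 600 kPa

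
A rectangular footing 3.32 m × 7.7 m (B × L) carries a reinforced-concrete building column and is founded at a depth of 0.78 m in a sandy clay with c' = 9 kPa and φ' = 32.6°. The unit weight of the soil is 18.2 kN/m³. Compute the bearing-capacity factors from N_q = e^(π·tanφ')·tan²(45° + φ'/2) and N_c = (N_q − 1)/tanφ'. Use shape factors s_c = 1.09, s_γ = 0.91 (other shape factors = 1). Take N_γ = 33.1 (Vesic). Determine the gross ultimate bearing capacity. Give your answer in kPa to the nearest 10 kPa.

q_ult ≈ 1630 kPa

tan32.6° = 0.6395, so N_q = e^(π×0.6395)·tan²(61.3°) = 7.457 × 3.336 = 24.88.
N_c = (24.88 − 1)/tan32.6° = 37.34.
q = γ·D_f = 18.2 × 0.78 = 14.196 kPa.
c·N_c·s_c = 9 × 37.337 × 1.09 = 366.27 kPa
q·N_q = 14.196 × 24.878 = 353.17 kPa
0.5·γ·B·N_γ·s_γ = 0.5 × 18.2 × 3.32 × 33.1 × 0.91 = 910.02 kPa
q_ult = 366.27 + 353.17 + 910.02 = 1629.5 kPa.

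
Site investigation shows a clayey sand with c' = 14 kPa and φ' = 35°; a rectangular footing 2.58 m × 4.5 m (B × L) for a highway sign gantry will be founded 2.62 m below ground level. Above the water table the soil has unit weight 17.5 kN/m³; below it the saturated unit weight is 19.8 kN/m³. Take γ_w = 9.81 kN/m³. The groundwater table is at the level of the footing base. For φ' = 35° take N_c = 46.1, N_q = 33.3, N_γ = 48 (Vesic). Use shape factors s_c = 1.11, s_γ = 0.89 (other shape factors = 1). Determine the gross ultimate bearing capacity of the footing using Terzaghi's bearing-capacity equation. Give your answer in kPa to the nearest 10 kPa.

Overburden at base level: q = 17.5 × 2.62 = 45.85 kPa.
Below the base the soil is submerged, so the ½γBN_γ term uses γ' = 19.8 − 9.81 = 9.99 kN/m³.
Cohesion term c·N_c·s_c = 14 × 46.1 × 1.11 = 716.39 kPa; surcharge term q·N_q = 45.85 × 33.3 = 1526.8 kPa; self-weight term 0.5·γ·B·N_γ·s_γ = 0.5 × 9.99 × 2.58 × 48 × 0.89 = 550.54 kPa.
q_ult = 716.39 + 1526.8 + 550.54 = 2793.7 kPa.

q_ult ≈ 2790 kPa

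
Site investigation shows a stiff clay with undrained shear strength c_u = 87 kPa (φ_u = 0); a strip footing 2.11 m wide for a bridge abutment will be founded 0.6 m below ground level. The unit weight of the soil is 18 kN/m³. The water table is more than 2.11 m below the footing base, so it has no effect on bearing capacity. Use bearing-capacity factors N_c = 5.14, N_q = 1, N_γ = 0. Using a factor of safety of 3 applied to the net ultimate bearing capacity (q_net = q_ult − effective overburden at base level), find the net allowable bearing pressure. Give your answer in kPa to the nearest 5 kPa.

q = γ·D_f = 18 × 0.6 = 10.8 kPa.
c·N_c = 87 × 5.14 = 447.18 kPa
q·N_q = 10.8 × 1 = 10.8 kPa
q_ult = 447.18 + 10.8 = 457.98 kPa.
Net ultimate: q_net = 457.98 − 10.8 = 447.18 kPa.
q_all(net) = 447.18 / 3 = 149.06 kPa.

q_all(net) ≈ 150 kPa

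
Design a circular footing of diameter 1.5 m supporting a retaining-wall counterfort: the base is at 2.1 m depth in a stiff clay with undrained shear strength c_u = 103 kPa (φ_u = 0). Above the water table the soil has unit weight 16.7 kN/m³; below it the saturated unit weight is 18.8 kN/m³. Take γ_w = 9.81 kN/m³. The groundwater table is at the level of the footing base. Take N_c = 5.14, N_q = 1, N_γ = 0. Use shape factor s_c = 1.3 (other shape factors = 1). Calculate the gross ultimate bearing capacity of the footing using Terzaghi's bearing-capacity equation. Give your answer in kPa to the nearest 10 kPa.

Overburden at base level: q = 16.7 × 2.1 = 35.07 kPa.
Cohesion term c·N_c·s_c = 103 × 5.14 × 1.3 = 688.25 kPa; surcharge term q·N_q = 35.07 × 1 = 35.07 kPa.
q_ult = 688.25 + 35.07 = 723.32 kPa.

q_ult ≈ 720 kPa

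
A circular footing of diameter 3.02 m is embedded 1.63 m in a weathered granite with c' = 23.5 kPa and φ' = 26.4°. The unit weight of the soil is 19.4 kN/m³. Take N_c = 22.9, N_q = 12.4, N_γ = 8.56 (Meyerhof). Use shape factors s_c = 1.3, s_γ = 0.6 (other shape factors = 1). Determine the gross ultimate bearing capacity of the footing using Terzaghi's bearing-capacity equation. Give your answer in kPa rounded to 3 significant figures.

q_ult ≈ 1240 kPa

q = γ·D_f = 19.4 × 1.63 = 31.622 kPa.
c·N_c·s_c = 23.5 × 22.9 × 1.3 = 699.6 kPa
q·N_q = 31.622 × 12.4 = 392.11 kPa
0.5·γ·B·N_γ·s_γ = 0.5 × 19.4 × 3.02 × 8.56 × 0.6 = 150.45 kPa
q_ult = 699.6 + 392.11 + 150.45 = 1242.2 kPa.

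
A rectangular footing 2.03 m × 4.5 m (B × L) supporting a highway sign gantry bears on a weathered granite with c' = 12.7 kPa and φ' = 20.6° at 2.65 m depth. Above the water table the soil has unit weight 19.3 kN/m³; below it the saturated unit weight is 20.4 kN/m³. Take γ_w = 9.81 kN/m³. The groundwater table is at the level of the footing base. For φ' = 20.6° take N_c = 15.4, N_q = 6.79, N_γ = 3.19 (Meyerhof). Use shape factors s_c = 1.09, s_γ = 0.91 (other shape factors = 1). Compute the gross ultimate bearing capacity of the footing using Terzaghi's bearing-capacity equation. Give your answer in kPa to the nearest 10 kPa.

Overburden at base level: q = 19.3 × 2.65 = 51.145 kPa.
Below the base the soil is submerged, so the ½γBN_γ term uses γ' = 20.4 − 9.81 = 10.59 kN/m³.
Cohesion term c·N_c·s_c = 12.7 × 15.4 × 1.09 = 213.18 kPa; surcharge term q·N_q = 51.145 × 6.79 = 347.27 kPa; self-weight term 0.5·γ·B·N_γ·s_γ = 0.5 × 10.59 × 2.03 × 3.19 × 0.91 = 31.203 kPa.
q_ult = 213.18 + 347.27 + 31.203 = 591.66 kPa.

q_ult ≈ 590 kPa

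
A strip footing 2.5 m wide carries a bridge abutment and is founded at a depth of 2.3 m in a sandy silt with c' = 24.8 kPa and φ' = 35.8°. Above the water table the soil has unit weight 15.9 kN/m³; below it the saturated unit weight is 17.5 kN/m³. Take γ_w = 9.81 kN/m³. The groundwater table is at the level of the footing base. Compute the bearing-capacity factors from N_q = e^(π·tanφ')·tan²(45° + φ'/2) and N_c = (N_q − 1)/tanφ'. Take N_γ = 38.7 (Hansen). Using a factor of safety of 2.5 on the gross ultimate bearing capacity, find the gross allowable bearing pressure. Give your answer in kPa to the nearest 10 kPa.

N_q = e^(π·tan35.8°)·tan²(62.9°) = 36.81; N_c = (N_q − 1)/tanφ' = 49.65.
Effective surcharge at the founding depth q = γ·D_f = 15.9 × 2.3 = 36.57 kPa.
The water table coincides with the base, so in the self-weight term γ → γ' = 7.69 kN/m³.
q_ult = c·N_c + q·N_q + 0.5·γ·B·N_γ
     = 24.8 × 49.649 + 36.57 × 36.808 + 0.5 × 7.69 × 2.5 × 38.7
     = 1231.3 + 1346.1 + 372 = 2949.4 kPa.
q_all = 2949.4 / 2.5 = 1179.8 kPa.

q_all ≈ 1180 kPa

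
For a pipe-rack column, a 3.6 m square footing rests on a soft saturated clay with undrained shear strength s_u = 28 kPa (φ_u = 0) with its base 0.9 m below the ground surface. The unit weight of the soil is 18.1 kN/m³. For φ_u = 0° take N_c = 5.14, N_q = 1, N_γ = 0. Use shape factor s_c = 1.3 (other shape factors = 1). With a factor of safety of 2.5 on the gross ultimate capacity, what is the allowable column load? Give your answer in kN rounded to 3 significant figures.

P_all ≈ 1050 kN

Effective surcharge at the founding depth q = γ·D_f = 18.1 × 0.9 = 16.29 kPa.
q_ult = c·N_c·s_c + q·N_q
     = 28 × 5.14 × 1.3 + 16.29 × 1
     = 187.1 + 16.29 = 203.39 kPa.
Gross allowable pressure q_all = 203.39 / 2.5 = 81.354 kPa.
Footing area = 12.96 m², so allowable column load = 81.354 × 12.96 = 1054.4 kN.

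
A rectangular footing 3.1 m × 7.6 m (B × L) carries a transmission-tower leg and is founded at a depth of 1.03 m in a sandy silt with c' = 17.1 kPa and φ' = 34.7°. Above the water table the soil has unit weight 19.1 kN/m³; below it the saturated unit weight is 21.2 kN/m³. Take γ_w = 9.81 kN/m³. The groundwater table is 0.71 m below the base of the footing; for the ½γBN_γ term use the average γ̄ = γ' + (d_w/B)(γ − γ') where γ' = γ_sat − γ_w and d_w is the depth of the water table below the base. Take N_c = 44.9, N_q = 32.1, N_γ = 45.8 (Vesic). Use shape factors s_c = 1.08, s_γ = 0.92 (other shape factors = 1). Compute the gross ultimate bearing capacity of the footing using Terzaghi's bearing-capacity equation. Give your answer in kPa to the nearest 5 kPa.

Overburden at base level: q = 19.1 × 1.03 = 19.673 kPa.
The water table is 0.71 m below the base (< B = 3.1 m), so the ½γBN_γ term uses γ̄ = γ' + (d_w/B)(γ − γ') = 11.39 + (0.71/3.1)(19.1 − 11.39) = 13.156 kN/m³.
Cohesion term c·N_c·s_c = 17.1 × 44.9 × 1.08 = 829.21 kPa; surcharge term q·N_q = 19.673 × 32.1 = 631.5 kPa; self-weight term 0.5·γ·B·N_γ·s_γ = 0.5 × 13.156 × 3.1 × 45.8 × 0.92 = 859.22 kPa.
q_ult = 829.21 + 631.5 + 859.22 = 2319.9 kPa.

q_ult ≈ 2320 kPa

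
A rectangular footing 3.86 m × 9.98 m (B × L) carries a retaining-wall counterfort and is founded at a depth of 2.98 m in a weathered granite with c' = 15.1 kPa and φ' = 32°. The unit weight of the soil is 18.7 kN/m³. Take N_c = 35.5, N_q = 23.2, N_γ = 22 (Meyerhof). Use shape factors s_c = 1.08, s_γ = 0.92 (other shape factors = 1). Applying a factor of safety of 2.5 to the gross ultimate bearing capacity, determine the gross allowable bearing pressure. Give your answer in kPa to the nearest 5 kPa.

q_all ≈ 1040 kPa

Overburden at base level: q = 18.7 × 2.98 = 55.726 kPa.
Cohesion term c·N_c·s_c = 15.1 × 35.5 × 1.08 = 578.93 kPa; surcharge term q·N_q = 55.726 × 23.2 = 1292.8 kPa; self-weight term 0.5·γ·B·N_γ·s_γ = 0.5 × 18.7 × 3.86 × 22 × 0.92 = 730.48 kPa.
q_ult = 578.93 + 1292.8 + 730.48 = 2602.3 kPa.
q_all = q_ult / FS = 2602.3 / 2.5 = 1040.9 kPa.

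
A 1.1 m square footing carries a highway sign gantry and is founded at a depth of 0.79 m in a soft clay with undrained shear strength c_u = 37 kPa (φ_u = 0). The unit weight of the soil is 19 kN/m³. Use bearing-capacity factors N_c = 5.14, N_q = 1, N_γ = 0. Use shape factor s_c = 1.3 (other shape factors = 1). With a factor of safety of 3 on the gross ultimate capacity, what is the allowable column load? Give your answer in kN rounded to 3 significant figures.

Overburden at base level: q = 19 × 0.79 = 15.01 kPa.
Cohesion term c·N_c·s_c = 37 × 5.14 × 1.3 = 247.23 kPa; surcharge term q·N_q = 15.01 × 1 = 15.01 kPa.
q_ult = 247.23 + 15.01 = 262.24 kPa.
Gross allowable pressure q_all = 262.24 / 3 = 87.415 kPa.
Footing area = 1.21 m², so allowable column load = 87.415 × 1.21 = 105.77 kN.

P_all ≈ 106 kN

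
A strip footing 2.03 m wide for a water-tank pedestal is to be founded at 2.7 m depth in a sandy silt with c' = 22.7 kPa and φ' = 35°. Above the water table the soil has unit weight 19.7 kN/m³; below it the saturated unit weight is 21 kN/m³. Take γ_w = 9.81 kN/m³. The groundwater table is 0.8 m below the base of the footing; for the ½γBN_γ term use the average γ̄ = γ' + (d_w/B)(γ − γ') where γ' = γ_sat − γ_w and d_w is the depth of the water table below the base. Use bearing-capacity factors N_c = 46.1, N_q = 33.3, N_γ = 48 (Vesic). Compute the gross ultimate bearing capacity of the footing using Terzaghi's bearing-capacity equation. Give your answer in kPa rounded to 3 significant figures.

q_ult ≈ 3530 kPa

Overburden at base level: q = 19.7 × 2.7 = 53.19 kPa.
The water table is 0.8 m below the base (< B = 2.03 m), so the ½γBN_γ term uses γ̄ = γ' + (d_w/B)(γ − γ') = 11.19 + (0.8/2.03)(19.7 − 11.19) = 14.544 kN/m³.
Cohesion term c·N_c = 22.7 × 46.1 = 1046.5 kPa; surcharge term q·N_q = 53.19 × 33.3 = 1771.2 kPa; self-weight term 0.5·γ·B·N_γ = 0.5 × 14.544 × 2.03 × 48 = 708.57 kPa.
q_ult = 1046.5 + 1771.2 + 708.57 = 3526.3 kPa.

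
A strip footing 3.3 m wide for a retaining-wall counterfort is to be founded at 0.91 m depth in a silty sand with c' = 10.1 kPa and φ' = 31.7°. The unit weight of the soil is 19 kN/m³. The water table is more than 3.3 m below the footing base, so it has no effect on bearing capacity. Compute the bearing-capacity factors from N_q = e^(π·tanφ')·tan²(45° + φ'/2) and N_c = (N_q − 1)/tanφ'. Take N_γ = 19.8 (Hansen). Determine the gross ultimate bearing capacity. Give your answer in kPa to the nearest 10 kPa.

tan31.7° = 0.6176, so N_q = e^(π×0.6176)·tan²(60.85°) = 6.961 × 3.215 = 22.38.
N_c = (22.38 − 1)/tan31.7° = 34.61.
Overburden at base level: q = 19 × 0.91 = 17.29 kPa.
Cohesion term c·N_c = 10.1 × 34.612 = 349.58 kPa; surcharge term q·N_q = 17.29 × 22.377 = 386.89 kPa; self-weight term 0.5·γ·B·N_γ = 0.5 × 19 × 3.3 × 19.8 = 620.73 kPa.
q_ult = 349.58 + 386.89 + 620.73 = 1357.2 kPa.

q_ult ≈ 1360 kPa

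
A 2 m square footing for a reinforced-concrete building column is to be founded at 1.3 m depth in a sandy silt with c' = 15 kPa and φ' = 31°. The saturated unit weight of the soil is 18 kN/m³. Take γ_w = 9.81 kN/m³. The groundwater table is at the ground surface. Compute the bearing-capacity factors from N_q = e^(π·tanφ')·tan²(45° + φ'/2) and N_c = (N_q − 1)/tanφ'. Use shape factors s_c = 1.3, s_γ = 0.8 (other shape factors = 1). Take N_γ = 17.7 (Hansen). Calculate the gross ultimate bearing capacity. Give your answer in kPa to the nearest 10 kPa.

q_ult ≈ 970 kPa

tan31° = 0.6009, so N_q = e^(π×0.6009)·tan²(60.5°) = 6.604 × 3.124 = 20.63.
N_c = (20.63 − 1)/tan31° = 32.67.
γ' = 18 − 9.81 = 8.19 kN/m³ (submerged throughout). q = 8.19 × 1.3 = 10.647 kPa; the same γ' applies in the ½γBN_γ term.
c·N_c·s_c = 15 × 32.671 × 1.3 = 637.09 kPa
q·N_q = 10.647 × 20.631 = 219.66 kPa
0.5·γ·B·N_γ·s_γ = 0.5 × 8.19 × 2 × 17.7 × 0.8 = 115.97 kPa
q_ult = 637.09 + 219.66 + 115.97 = 972.71 kPa.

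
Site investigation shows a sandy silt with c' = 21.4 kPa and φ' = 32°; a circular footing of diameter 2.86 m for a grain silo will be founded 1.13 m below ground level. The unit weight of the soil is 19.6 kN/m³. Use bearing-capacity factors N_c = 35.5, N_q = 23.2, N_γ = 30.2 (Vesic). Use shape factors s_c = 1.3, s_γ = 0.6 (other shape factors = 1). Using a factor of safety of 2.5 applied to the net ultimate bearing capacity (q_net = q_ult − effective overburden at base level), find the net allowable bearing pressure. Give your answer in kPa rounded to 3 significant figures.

Effective surcharge at the founding depth q = γ·D_f = 19.6 × 1.13 = 22.148 kPa.
q_ult = c·N_c·s_c + q·N_q + 0.5·γ·B·N_γ·s_γ
     = 21.4 × 35.5 × 1.3 + 22.148 × 23.2 + 0.5 × 19.6 × 2.86 × 30.2 × 0.6
     = 987.61 + 513.83 + 507.87 = 2009.3 kPa.
Net ultimate: q_net = 2009.3 − 22.148 = 1987.2 kPa.
q_all(net) = 1987.2 / 2.5 = 794.87 kPa.

q_all(net) ≈ 795 kPa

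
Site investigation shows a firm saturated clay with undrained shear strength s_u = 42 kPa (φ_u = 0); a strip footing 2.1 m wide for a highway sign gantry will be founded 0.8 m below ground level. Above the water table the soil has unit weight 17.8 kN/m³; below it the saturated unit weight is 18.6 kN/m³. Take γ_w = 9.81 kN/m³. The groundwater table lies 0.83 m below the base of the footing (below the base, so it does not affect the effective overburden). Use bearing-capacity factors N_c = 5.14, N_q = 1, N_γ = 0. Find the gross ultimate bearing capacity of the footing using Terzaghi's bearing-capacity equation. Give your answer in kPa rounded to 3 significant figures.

q = γ·D_f = 17.8 × 0.8 = 14.24 kPa.
c·N_c = 42 × 5.14 = 215.88 kPa
q·N_q = 14.24 × 1 = 14.24 kPa
q_ult = 215.88 + 14.24 = 230.12 kPa.

q_ult ≈ 230 kPa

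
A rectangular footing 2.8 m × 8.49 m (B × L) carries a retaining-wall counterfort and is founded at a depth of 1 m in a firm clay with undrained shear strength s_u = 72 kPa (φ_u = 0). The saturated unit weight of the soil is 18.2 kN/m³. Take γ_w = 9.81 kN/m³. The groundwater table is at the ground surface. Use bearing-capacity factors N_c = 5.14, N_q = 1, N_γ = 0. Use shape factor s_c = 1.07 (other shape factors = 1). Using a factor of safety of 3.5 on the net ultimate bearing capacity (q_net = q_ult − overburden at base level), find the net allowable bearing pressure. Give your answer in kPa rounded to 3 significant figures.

Water table at ground surface, so effective unit weight γ' = 18.2 − 9.81 = 8.39 kN/m³ is used throughout; overburden q = 8.39 × 1 = 8.39 kPa.
Cohesion term c·N_c·s_c = 72 × 5.14 × 1.07 = 395.99 kPa; surcharge term q·N_q = 8.39 × 1 = 8.39 kPa.
q_ult = 395.99 + 8.39 = 404.38 kPa.
q_net = 404.38 − 8.39 = 395.99 kPa.
q_all(net) = 395.99 / 3.5 = 113.14 kPa.

q_all(net) ≈ 113 kPa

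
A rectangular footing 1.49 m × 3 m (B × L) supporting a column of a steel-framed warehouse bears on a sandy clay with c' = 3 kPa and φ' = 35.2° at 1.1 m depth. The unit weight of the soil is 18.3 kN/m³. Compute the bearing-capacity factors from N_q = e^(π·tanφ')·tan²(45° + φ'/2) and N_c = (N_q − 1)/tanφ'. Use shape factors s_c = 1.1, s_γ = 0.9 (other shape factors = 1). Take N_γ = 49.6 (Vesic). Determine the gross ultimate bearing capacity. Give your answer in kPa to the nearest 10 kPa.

q_ult ≈ 1450 kPa

tan35.2° = 0.7054, so N_q = e^(π×0.7054)·tan²(62.6°) = 9.172 × 3.722 = 34.14.
N_c = (34.14 − 1)/tan35.2° = 46.97.
Overburden at base level: q = 18.3 × 1.1 = 20.13 kPa.
Cohesion term c·N_c·s_c = 3 × 46.973 × 1.1 = 155.01 kPa; surcharge term q·N_q = 20.13 × 34.136 = 687.16 kPa; self-weight term 0.5·γ·B·N_γ·s_γ = 0.5 × 18.3 × 1.49 × 49.6 × 0.9 = 608.6 kPa.
q_ult = 155.01 + 687.16 + 608.6 = 1450.8 kPa.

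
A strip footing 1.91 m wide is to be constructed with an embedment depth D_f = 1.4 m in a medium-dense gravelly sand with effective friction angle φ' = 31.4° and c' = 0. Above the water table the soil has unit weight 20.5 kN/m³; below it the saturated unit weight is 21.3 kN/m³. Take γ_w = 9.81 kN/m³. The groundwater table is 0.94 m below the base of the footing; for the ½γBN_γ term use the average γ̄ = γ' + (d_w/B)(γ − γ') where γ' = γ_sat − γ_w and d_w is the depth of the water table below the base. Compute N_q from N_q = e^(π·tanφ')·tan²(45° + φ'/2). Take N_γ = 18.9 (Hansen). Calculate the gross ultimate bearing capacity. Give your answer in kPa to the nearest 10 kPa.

tan31.4° = 0.6104, so N_q = e^(π×0.6104)·tan²(60.7°) = 6.805 × 3.175 = 21.61.
Overburden at base level: q = 20.5 × 1.4 = 28.7 kPa.
The water table is 0.94 m below the base (< B = 1.91 m), so the ½γBN_γ term uses γ̄ = γ' + (d_w/B)(γ − γ') = 11.49 + (0.94/1.91)(20.5 − 11.49) = 15.924 kN/m³.
Surcharge term q·N_q = 28.7 × 21.608 = 620.16 kPa; self-weight term 0.5·γ·B·N_γ = 0.5 × 15.924 × 1.91 × 18.9 = 287.42 kPa.
q_ult = 620.16 + 287.42 = 907.59 kPa.

q_ult ≈ 910 kPa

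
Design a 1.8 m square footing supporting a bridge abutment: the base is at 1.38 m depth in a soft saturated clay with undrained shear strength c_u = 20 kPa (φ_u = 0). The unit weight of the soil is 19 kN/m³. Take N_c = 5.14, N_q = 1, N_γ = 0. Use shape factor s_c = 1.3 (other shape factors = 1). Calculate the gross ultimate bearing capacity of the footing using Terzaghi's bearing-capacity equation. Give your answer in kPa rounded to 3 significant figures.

Effective surcharge at the founding depth q = γ·D_f = 19 × 1.38 = 26.22 kPa.
q_ult = c·N_c·s_c + q·N_q
     = 20 × 5.14 × 1.3 + 26.22 × 1
     = 133.64 + 26.22 = 159.86 kPa.

q_ult ≈ 160 kPa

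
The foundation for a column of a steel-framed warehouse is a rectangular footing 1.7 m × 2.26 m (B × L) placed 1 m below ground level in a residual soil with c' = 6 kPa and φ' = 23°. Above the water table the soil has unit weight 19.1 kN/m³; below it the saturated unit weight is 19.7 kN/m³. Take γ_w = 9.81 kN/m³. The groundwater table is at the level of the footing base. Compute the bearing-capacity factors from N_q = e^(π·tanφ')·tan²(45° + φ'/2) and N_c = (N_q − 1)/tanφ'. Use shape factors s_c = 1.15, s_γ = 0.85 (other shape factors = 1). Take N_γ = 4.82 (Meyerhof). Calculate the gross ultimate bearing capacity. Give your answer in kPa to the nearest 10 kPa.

q_ult ≈ 320 kPa

tan23° = 0.4245, so N_q = e^(π×0.4245)·tan²(56.5°) = 3.794 × 2.283 = 8.66.
N_c = (8.66 − 1)/tan23° = 18.05.
q = γ·D_f = 19.1 × 1 = 19.1 kPa.
For the ½γBN_γ term take γ' = 19.7 − 9.81 = 9.89 kN/m³ (soil below base is submerged).
c·N_c·s_c = 6 × 18.049 × 1.15 = 124.54 kPa
q·N_q = 19.1 × 8.6612 = 165.43 kPa
0.5·γ·B·N_γ·s_γ = 0.5 × 9.89 × 1.7 × 4.82 × 0.85 = 34.441 kPa
q_ult = 124.54 + 165.43 + 34.441 = 324.41 kPa.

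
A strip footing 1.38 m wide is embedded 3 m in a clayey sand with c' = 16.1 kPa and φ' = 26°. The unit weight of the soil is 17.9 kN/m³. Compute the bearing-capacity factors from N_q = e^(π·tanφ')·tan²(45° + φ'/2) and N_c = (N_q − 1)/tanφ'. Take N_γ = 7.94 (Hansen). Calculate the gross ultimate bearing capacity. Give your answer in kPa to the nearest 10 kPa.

q_ult ≈ 1090 kPa

tan26° = 0.4877, so N_q = e^(π×0.4877)·tan²(58°) = 4.629 × 2.561 = 11.85.
N_c = (11.85 − 1)/tan26° = 22.25.
Overburden at base level: q = 17.9 × 3 = 53.7 kPa.
Cohesion term c·N_c = 16.1 × 22.254 = 358.3 kPa; surcharge term q·N_q = 53.7 × 11.854 = 636.57 kPa; self-weight term 0.5·γ·B·N_γ = 0.5 × 17.9 × 1.38 × 7.94 = 98.067 kPa.
q_ult = 358.3 + 636.57 + 98.067 = 1092.9 kPa.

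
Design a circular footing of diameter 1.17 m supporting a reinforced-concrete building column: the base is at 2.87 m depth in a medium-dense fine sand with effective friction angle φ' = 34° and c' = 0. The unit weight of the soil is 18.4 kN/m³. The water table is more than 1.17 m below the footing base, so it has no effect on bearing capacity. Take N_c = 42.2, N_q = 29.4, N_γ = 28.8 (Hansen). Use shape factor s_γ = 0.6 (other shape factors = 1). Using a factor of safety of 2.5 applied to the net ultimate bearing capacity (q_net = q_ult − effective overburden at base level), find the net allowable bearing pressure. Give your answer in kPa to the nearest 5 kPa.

q = γ·D_f = 18.4 × 2.87 = 52.808 kPa.
q·N_q = 52.808 × 29.4 = 1552.6 kPa
0.5·γ·B·N_γ·s_γ = 0.5 × 18.4 × 1.17 × 28.8 × 0.6 = 186 kPa
q_ult = 1552.6 + 186 = 1738.6 kPa.
Net ultimate: q_net = 1738.6 − 52.808 = 1685.7 kPa.
q_all(net) = 1685.7 / 2.5 = 674.3 kPa.

q_all(net) ≈ 675 kPa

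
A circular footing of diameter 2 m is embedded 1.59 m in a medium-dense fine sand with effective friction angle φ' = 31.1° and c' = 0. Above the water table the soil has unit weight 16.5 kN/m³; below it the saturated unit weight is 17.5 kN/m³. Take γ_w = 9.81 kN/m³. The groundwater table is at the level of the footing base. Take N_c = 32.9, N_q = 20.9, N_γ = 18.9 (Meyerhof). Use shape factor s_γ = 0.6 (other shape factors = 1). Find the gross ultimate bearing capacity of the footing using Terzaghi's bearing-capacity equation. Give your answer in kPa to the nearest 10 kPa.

Overburden at base level: q = 16.5 × 1.59 = 26.235 kPa.
Below the base the soil is submerged, so the ½γBN_γ term uses γ' = 17.5 − 9.81 = 7.69 kN/m³.
Surcharge term q·N_q = 26.235 × 20.9 = 548.31 kPa; self-weight term 0.5·γ·B·N_γ·s_γ = 0.5 × 7.69 × 2 × 18.9 × 0.6 = 87.205 kPa.
q_ult = 548.31 + 87.205 = 635.52 kPa.

q_ult ≈ 640 kPa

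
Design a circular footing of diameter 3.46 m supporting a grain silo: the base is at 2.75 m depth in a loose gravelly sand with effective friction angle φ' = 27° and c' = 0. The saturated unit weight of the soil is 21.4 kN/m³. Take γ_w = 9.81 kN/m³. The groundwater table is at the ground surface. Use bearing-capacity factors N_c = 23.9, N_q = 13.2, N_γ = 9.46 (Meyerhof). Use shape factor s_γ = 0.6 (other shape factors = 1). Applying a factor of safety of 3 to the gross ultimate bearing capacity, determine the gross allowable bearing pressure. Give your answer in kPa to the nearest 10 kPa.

q_all ≈ 180 kPa

Water table at ground surface, so effective unit weight γ' = 21.4 − 9.81 = 11.59 kN/m³ is used throughout; overburden q = 11.59 × 2.75 = 31.872 kPa; the same γ' applies in the ½γBN_γ term.
Surcharge term q·N_q = 31.872 × 13.2 = 420.72 kPa; self-weight term 0.5·γ·B·N_γ·s_γ = 0.5 × 11.59 × 3.46 × 9.46 × 0.6 = 113.81 kPa.
q_ult = 420.72 + 113.81 = 534.52 kPa.
q_all = q_ult / FS = 534.52 / 3 = 178.17 kPa.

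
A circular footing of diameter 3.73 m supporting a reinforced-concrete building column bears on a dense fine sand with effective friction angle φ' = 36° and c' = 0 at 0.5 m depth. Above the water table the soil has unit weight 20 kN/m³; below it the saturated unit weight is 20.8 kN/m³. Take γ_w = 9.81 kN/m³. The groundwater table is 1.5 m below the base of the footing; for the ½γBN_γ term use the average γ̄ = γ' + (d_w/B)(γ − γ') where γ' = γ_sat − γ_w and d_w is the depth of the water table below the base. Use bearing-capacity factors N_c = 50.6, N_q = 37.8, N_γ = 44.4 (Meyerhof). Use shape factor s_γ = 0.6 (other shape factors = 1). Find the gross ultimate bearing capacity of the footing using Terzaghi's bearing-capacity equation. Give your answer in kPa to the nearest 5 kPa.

Effective surcharge at the founding depth q = γ·D_f = 20 × 0.5 = 10 kPa.
With d_w = 1.5 m < B, γ̄ = 10.99 + (1.5/3.73) × (20 − 10.99) = 14.613 kN/m³.
q_ult = q·N_q + 0.5·γ·B·N_γ·s_γ
     = 10 × 37.8 + 0.5 × 14.613 × 3.73 × 44.4 × 0.6
     = 378 + 726.04 = 1104 kPa.

q_ult ≈ 1105 kPa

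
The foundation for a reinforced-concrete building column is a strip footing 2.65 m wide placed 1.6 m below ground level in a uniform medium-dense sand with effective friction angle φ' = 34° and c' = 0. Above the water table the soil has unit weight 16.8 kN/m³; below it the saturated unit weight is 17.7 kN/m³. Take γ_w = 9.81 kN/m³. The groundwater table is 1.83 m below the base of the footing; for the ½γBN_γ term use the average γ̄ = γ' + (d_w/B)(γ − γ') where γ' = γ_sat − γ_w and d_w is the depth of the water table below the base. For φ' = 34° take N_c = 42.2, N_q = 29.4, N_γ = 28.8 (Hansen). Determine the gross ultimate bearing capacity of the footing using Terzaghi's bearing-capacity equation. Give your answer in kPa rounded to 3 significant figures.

q_ult ≈ 1330 kPa

Effective surcharge at the founding depth q = γ·D_f = 16.8 × 1.6 = 26.88 kPa.
With d_w = 1.83 m < B, γ̄ = 7.89 + (1.83/2.65) × (16.8 − 7.89) = 14.043 kN/m³.
q_ult = q·N_q + 0.5·γ·B·N_γ
     = 26.88 × 29.4 + 0.5 × 14.043 × 2.65 × 28.8
     = 790.27 + 535.88 = 1326.2 kPa.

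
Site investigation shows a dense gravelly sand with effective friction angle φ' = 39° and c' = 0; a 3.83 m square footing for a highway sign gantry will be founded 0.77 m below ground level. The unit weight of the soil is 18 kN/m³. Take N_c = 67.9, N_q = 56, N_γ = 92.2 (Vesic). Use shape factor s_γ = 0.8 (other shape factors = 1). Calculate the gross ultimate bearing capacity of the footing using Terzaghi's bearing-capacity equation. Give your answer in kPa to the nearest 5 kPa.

q = γ·D_f = 18 × 0.77 = 13.86 kPa.
q·N_q = 13.86 × 56 = 776.16 kPa
0.5·γ·B·N_γ·s_γ = 0.5 × 18 × 3.83 × 92.2 × 0.8 = 2542.5 kPa
q_ult = 776.16 + 2542.5 = 3318.7 kPa.

q_ult ≈ 3320 kPa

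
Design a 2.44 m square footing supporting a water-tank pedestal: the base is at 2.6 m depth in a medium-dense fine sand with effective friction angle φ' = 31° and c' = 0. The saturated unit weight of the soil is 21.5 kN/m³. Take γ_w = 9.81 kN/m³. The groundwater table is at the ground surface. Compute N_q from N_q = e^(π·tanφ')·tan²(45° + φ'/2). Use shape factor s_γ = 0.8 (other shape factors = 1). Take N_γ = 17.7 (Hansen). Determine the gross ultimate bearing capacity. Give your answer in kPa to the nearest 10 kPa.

tan31° = 0.6009, so N_q = e^(π×0.6009)·tan²(60.5°) = 6.604 × 3.124 = 20.63.
With the water table at the surface the whole profile is submerged: γ' = 21.5 − 9.81 = 11.69 kN/m³, so q = γ'·D_f = 30.394 kPa; the same γ' applies in the ½γBN_γ term.
q_ult = q·N_q + 0.5·γ·B·N_γ·s_γ
     = 30.394 × 20.631 + 0.5 × 11.69 × 2.44 × 17.7 × 0.8
     = 627.05 + 201.95 = 829 kPa.

q_ult ≈ 830 kPa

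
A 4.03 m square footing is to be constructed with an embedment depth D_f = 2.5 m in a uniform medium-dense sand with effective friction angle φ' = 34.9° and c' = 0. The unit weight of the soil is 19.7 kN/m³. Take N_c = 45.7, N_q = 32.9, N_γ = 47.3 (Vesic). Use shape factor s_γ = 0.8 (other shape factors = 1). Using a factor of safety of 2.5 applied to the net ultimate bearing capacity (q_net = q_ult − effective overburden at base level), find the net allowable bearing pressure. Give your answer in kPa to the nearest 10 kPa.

q = γ·D_f = 19.7 × 2.5 = 49.25 kPa.
q·N_q = 49.25 × 32.9 = 1620.3 kPa
0.5·γ·B·N_γ·s_γ = 0.5 × 19.7 × 4.03 × 47.3 × 0.8 = 1502.1 kPa
q_ult = 1620.3 + 1502.1 = 3122.4 kPa.
Net ultimate: q_net = 3122.4 − 49.25 = 3073.2 kPa.
q_all(net) = 3073.2 / 2.5 = 1229.3 kPa.

q_all(net) ≈ 1230 kPa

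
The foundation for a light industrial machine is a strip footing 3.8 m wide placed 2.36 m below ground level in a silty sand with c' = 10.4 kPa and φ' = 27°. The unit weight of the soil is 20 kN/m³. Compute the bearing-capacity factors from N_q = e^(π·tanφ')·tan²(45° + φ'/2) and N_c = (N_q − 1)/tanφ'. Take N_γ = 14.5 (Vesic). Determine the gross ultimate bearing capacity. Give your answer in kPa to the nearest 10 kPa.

tan27° = 0.5095, so N_q = e^(π×0.5095)·tan²(58.5°) = 4.957 × 2.663 = 13.2.
N_c = (13.2 − 1)/tan27° = 23.94.
Overburden at base level: q = 20 × 2.36 = 47.2 kPa.
Cohesion term c·N_c = 10.4 × 23.942 = 249 kPa; surcharge term q·N_q = 47.2 × 13.199 = 623 kPa; self-weight term 0.5·γ·B·N_γ = 0.5 × 20 × 3.8 × 14.5 = 551 kPa.
q_ult = 249 + 623 + 551 = 1423 kPa.

q_ult ≈ 1420 kPa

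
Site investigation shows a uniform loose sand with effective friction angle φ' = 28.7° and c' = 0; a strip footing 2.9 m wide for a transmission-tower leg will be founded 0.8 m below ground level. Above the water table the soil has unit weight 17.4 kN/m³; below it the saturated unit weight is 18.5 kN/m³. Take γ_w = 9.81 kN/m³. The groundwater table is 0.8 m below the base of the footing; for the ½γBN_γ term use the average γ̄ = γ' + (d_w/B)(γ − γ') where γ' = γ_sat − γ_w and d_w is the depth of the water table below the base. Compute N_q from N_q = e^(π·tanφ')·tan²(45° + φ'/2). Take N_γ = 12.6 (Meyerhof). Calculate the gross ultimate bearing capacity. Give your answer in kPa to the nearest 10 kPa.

tan28.7° = 0.5475, so N_q = e^(π×0.5475)·tan²(59.35°) = 5.584 × 2.848 = 15.9.
Effective surcharge at the founding depth q = γ·D_f = 17.4 × 0.8 = 13.92 kPa.
With d_w = 0.8 m < B, γ̄ = 8.69 + (0.8/2.9) × (17.4 − 8.69) = 11.093 kN/m³.
q_ult = q·N_q + 0.5·γ·B·N_γ
     = 13.92 × 15.903 + 0.5 × 11.093 × 2.9 × 12.6
     = 221.37 + 202.66 = 424.04 kPa.

q_ult ≈ 420 kPa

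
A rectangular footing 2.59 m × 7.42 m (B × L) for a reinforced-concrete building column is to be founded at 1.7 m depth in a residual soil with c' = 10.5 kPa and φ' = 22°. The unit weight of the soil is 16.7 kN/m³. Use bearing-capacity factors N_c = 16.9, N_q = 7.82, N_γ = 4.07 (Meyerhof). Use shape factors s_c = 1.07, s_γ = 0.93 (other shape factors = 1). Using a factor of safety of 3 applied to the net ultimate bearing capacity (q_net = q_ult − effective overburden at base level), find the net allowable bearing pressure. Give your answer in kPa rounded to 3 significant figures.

q = γ·D_f = 16.7 × 1.7 = 28.39 kPa.
c·N_c·s_c = 10.5 × 16.9 × 1.07 = 189.87 kPa
q·N_q = 28.39 × 7.82 = 222.01 kPa
0.5·γ·B·N_γ·s_γ = 0.5 × 16.7 × 2.59 × 4.07 × 0.93 = 81.858 kPa
q_ult = 189.87 + 222.01 + 81.858 = 493.74 kPa.
Net ultimate: q_net = 493.74 − 28.39 = 465.35 kPa.
q_all(net) = 465.35 / 3 = 155.12 kPa.

q_all(net) ≈ 155 kPa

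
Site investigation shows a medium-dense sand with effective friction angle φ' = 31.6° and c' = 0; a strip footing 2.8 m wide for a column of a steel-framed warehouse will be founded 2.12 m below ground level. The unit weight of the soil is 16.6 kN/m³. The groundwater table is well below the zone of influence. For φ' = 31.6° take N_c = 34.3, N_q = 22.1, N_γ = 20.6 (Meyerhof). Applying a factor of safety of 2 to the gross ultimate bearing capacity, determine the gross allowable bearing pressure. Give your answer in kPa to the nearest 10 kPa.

q = γ·D_f = 16.6 × 2.12 = 35.192 kPa.
q·N_q = 35.192 × 22.1 = 777.74 kPa
0.5·γ·B·N_γ = 0.5 × 16.6 × 2.8 × 20.6 = 478.74 kPa
q_ult = 777.74 + 478.74 = 1256.5 kPa.
q_all = q_ult / FS = 1256.5 / 2 = 628.24 kPa.

q_all ≈ 630 kPa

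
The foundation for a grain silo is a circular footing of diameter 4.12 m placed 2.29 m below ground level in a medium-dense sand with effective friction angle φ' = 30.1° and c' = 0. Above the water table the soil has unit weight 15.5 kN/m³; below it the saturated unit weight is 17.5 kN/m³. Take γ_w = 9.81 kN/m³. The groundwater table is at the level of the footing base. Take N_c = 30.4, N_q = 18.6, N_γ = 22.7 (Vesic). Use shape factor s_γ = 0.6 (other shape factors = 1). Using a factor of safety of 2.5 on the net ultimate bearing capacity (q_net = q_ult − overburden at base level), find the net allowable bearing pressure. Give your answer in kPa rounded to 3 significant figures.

Effective surcharge at the founding depth q = γ·D_f = 15.5 × 2.29 = 35.495 kPa.
The water table coincides with the base, so in the self-weight term γ → γ' = 7.69 kN/m³.
q_ult = q·N_q + 0.5·γ·B·N_γ·s_γ
     = 35.495 × 18.6 + 0.5 × 7.69 × 4.12 × 22.7 × 0.6
     = 660.21 + 215.76 = 875.97 kPa.
q_net = 875.97 − 35.495 = 840.47 kPa.
q_all(net) = 840.47 / 2.5 = 336.19 kPa.

q_all(net) ≈ 336 kPa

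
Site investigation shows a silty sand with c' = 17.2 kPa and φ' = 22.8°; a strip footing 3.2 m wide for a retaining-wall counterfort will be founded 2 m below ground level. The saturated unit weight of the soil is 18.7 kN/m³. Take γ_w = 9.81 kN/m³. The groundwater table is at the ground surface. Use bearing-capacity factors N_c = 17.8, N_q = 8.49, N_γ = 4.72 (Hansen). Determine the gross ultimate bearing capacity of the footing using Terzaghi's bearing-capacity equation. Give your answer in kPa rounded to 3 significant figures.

q_ult ≈ 524 kPa

Water table at ground surface, so effective unit weight γ' = 18.7 − 9.81 = 8.89 kN/m³ is used throughout; overburden q = 8.89 × 2 = 17.78 kPa; the same γ' applies in the ½γBN_γ term.
Cohesion term c·N_c = 17.2 × 17.8 = 306.16 kPa; surcharge term q·N_q = 17.78 × 8.49 = 150.95 kPa; self-weight term 0.5·γ·B·N_γ = 0.5 × 8.89 × 3.2 × 4.72 = 67.137 kPa.
q_ult = 306.16 + 150.95 + 67.137 = 524.25 kPa.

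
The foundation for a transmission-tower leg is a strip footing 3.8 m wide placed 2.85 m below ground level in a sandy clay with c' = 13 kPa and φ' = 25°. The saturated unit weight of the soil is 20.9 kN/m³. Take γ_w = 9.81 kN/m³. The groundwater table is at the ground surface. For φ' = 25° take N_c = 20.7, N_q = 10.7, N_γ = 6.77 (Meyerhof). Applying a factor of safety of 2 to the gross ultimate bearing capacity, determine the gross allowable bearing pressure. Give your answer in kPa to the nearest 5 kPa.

q_all ≈ 375 kPa

With the water table at the surface the whole profile is submerged: γ' = 20.9 − 9.81 = 11.09 kN/m³, so q = γ'·D_f = 31.606 kPa; the same γ' applies in the ½γBN_γ term.
q_ult = c·N_c + q·N_q + 0.5·γ·B·N_γ
     = 13 × 20.7 + 31.606 × 10.7 + 0.5 × 11.09 × 3.8 × 6.77
     = 269.1 + 338.19 + 142.65 = 749.94 kPa.
q_all = q_ult / FS = 749.94 / 2 = 374.97 kPa.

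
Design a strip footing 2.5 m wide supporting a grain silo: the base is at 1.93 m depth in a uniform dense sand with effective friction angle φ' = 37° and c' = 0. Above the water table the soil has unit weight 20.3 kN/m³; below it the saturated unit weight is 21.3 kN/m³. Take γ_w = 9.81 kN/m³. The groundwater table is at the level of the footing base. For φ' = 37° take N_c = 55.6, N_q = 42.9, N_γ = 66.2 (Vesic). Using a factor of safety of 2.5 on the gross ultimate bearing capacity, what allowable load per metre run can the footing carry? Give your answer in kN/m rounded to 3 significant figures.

≈ 2630 kN/m

Effective surcharge at the founding depth q = γ·D_f = 20.3 × 1.93 = 39.179 kPa.
The water table coincides with the base, so in the self-weight term γ → γ' = 11.49 kN/m³.
q_ult = q·N_q + 0.5·γ·B·N_γ
     = 39.179 × 42.9 + 0.5 × 11.49 × 2.5 × 66.2
     = 1680.8 + 950.8 = 2631.6 kPa.
Gross allowable pressure q_all = 2631.6 / 2.5 = 1052.6 kPa.
Allowable wall load = q_all × B = 1052.6 × 2.5 = 2631.6 kN per metre run.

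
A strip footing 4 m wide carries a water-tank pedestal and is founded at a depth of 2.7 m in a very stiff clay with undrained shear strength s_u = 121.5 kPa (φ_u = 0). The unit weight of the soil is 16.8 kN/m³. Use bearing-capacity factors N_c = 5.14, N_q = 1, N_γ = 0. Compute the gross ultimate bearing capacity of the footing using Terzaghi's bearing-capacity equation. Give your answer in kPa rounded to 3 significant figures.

Overburden at base level: q = 16.8 × 2.7 = 45.36 kPa.
Cohesion term c·N_c = 121.5 × 5.14 = 624.51 kPa; surcharge term q·N_q = 45.36 × 1 = 45.36 kPa.
q_ult = 624.51 + 45.36 = 669.87 kPa.

q_ult ≈ 670 kPa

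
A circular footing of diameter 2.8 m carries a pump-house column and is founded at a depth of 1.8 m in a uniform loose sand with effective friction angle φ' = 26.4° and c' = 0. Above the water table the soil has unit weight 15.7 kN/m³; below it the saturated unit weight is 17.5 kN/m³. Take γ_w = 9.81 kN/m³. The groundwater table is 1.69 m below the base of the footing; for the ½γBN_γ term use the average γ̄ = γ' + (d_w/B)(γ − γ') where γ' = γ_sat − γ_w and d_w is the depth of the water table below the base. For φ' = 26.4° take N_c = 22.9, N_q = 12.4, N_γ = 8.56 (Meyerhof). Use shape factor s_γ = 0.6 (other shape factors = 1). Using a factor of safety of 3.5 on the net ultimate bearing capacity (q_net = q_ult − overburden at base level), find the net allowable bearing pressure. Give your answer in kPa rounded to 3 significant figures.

Overburden at base level: q = 15.7 × 1.8 = 28.26 kPa.
The water table is 1.69 m below the base (< B = 2.8 m), so the ½γBN_γ term uses γ̄ = γ' + (d_w/B)(γ − γ') = 7.69 + (1.69/2.8)(15.7 − 7.69) = 12.525 kN/m³.
Surcharge term q·N_q = 28.26 × 12.4 = 350.42 kPa; self-weight term 0.5·γ·B·N_γ·s_γ = 0.5 × 12.525 × 2.8 × 8.56 × 0.6 = 90.057 kPa.
q_ult = 350.42 + 90.057 = 440.48 kPa.
q_net = 440.48 − 28.26 = 412.22 kPa.
q_all(net) = 412.22 / 3.5 = 117.78 kPa.

q_all(net) ≈ 118 kPa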